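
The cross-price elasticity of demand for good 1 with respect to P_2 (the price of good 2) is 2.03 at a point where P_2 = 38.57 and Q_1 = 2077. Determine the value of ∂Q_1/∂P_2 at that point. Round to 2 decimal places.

ε = (∂Q_1/∂P_2)·(P_2/Q_1) ⇒ ∂Q_1/∂P_2 = ε·Q_1/P_2 = 2.03 × 2077/38.57 ≈ 109.32.

109.32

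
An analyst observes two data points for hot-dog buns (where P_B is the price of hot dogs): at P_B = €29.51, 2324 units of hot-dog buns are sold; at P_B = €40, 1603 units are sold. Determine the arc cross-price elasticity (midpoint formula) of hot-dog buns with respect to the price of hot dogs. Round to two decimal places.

-1.22

ΔQ_A = 1603 − 2324 = -721; ΔP_B = 40 − 29.51 = 10.49.
Midpoints: Q̄_A = 1963.5, P̄_B = 34.76.
ε = (ΔQ_A/Q̄_A)/(ΔP_B/P̄_B) = (-721/1963.5)/(10.49/34.76) ≈ -1.22.
ε < 0: hot-dog buns and hot dogs are complements.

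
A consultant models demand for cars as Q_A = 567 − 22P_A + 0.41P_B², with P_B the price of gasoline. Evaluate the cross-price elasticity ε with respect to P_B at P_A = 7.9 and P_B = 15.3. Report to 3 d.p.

0.392

At P_A = 7.9 and P_B = 15.3: Q_A = 489.177.
∂Q_A/∂P_B = 0.82P_B = 0.82(15.3) = 12.5460.
ε = (∂Q_A/∂P_B)(P_B/Q_A) = 12.5460 × (15.3/489.177) ≈ 0.392.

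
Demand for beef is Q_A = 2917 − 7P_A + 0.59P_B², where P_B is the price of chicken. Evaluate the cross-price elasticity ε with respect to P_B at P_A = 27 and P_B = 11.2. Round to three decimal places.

At P_A = 27 and P_B = 11.2: Q_A = 2802.010.
∂Q_A/∂P_B = 1.18P_B = 1.18(11.2) = 13.2160.
ε = (∂Q_A/∂P_B)(P_B/Q_A) = 13.2160 × (11.2/2802.010) ≈ 0.053.

0.053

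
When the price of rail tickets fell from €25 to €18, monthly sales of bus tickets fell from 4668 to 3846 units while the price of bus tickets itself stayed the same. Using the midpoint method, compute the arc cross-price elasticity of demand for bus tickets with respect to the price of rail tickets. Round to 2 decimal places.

0.59

ΔQ_A = 3846 − 4668 = -822; ΔP_B = 18 − 25 = -7.
Midpoints: Q̄_A = 4257.0, P̄_B = 21.50.
ε = (ΔQ_A/Q̄_A)/(ΔP_B/P̄_B) = (-822/4257.0)/(-7/21.50) ≈ 0.59.
ε > 0: bus tickets and rail tickets are substitutes.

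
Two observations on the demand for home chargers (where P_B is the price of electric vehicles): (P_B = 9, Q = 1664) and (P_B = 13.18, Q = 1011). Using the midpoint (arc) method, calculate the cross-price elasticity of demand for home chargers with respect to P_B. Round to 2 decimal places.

-1.30

ΔQ_A = 1011 − 1664 = -653; ΔP_B = 13.18 − 9 = 4.18.
Midpoints: Q̄_A = 1337.5, P̄_B = 11.09.
ε = (ΔQ_A/Q̄_A)/(ΔP_B/P̄_B) = (-653/1337.5)/(4.18/11.09) ≈ -1.30.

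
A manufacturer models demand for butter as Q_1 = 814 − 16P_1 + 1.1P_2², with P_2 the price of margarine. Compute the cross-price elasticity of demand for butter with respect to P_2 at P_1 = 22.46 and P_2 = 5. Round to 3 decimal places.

0.114

At P_1 = 22.46 and P_2 = 5: Q_1 = 482.14.
∂Q_1/∂P_2 = 2.2P_2 = 2.2(5) = 11.0000.
ε = (∂Q_1/∂P_2)(P_2/Q_1) = 11.0000 × (5/482.14) ≈ 0.114.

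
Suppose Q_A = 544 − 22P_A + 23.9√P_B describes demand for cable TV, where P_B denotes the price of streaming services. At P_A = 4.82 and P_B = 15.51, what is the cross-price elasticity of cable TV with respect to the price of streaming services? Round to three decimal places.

At P_A = 4.82 and P_B = 15.51: Q_A = 532.085.
∂Q_A/∂P_B = 23.9/(2√P_B) = 23.9/(2√15.51) = 3.0343.
ε = (∂Q_A/∂P_B)(P_B/Q_A) = 3.0343 × (15.51/532.085) ≈ 0.088.
ε > 0: substitutes.

0.088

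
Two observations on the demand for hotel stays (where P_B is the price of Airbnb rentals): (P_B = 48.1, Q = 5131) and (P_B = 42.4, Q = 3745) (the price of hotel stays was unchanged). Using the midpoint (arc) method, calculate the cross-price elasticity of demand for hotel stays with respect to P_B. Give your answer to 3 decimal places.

ΔQ_A = 3745 − 5131 = -1386; ΔP_B = 42.4 − 48.1 = -5.7.
Midpoints: Q̄_A = 4438.0, P̄_B = 45.25.
ε = (ΔQ_A/Q̄_A)/(ΔP_B/P̄_B) = (-1386/4438.0)/(-5.7/45.25) ≈ 2.479.
ε > 0: hotel stays and Airbnb rentals are substitutes.

2.479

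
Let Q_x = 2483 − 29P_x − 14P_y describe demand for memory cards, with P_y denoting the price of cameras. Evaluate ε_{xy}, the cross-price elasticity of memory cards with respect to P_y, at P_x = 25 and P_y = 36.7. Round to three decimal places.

-0.413

At P_x = 25 and P_y = 36.7: Q_x = 1244.2.
∂Q_x/∂P_y = -14.
ε = (∂Q_x/∂P_y)(P_y/Q_x) = -14 × (36.7/1244.2) ≈ -0.413.
Since ε < 0, memory cards and cameras are complements.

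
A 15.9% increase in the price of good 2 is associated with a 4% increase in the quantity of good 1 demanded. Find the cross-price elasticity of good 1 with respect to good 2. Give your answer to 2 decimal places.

ε = (%ΔQ of good 1) / (%ΔP of good 2) = (4%) / (15.9%) ≈ 0.25.
Positive cross-price elasticity: substitutes.

0.25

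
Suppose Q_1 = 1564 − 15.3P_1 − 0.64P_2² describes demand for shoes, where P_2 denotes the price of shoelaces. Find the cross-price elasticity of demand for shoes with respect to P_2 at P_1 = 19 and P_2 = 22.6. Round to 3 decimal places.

At P_1 = 19 and P_2 = 22.6: Q_1 = 946.414.
∂Q_1/∂P_2 = -1.28P_2 = -1.28(22.6) = -28.9280.
ε = (∂Q_1/∂P_2)(P_2/Q_1) = -28.9280 × (22.6/946.414) ≈ -0.691.

-0.691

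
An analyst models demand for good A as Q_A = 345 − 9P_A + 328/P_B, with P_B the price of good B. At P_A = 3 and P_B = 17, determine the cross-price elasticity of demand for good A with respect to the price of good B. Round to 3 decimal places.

At P_A = 3 and P_B = 17: Q_A = 337.294.
∂Q_A/∂P_B = −328/P_B² = -1.1349.
ε = (∂Q_A/∂P_B)(P_B/Q_A) = -1.1349 × (17/337.294) ≈ -0.057.
ε < 0: complements.

-0.057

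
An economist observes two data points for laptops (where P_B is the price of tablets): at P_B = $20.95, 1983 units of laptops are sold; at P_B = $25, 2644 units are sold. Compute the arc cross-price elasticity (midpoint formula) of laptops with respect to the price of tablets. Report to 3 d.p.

1.621

ΔQ_A = 2644 − 1983 = 661; ΔP_B = 25 − 20.95 = 4.05.
Midpoints: Q̄_A = 2313.5, P̄_B = 22.98.
ε = (ΔQ_A/Q̄_A)/(ΔP_B/P̄_B) = (661/2313.5)/(4.05/22.98) ≈ 1.621.
ε > 0: laptops and tablets are substitutes.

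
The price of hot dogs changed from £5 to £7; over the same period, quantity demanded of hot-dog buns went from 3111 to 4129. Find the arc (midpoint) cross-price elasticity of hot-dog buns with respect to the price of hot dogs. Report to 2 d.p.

ΔQ_A = 4129 − 3111 = 1018; ΔP_B = 7 − 5 = 2.
Midpoints: Q̄_A = 3620.0, P̄_B = 6.00.
ε = (ΔQ_A/Q̄_A)/(ΔP_B/P̄_B) = (1018/3620.0)/(2/6.00) ≈ 0.84.

0.84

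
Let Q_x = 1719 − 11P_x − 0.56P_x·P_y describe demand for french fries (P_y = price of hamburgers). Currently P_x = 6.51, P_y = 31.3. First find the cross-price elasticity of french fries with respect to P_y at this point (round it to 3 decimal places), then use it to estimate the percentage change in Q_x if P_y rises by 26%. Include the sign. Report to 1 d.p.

-1.9%

At P_x = 6.51, P_y = 31.3: Q_x = 1533.283.
∂Q_x/∂P_y = -0.56P_x = -3.6456.
ε = (∂Q_x/∂P_y)(P_y/Q_x) = -3.6456 × 31.3/1533.283 ≈ -0.074.
%ΔQ_x ≈ ε × %ΔP_y = -0.074 × (26%) = -1.9%.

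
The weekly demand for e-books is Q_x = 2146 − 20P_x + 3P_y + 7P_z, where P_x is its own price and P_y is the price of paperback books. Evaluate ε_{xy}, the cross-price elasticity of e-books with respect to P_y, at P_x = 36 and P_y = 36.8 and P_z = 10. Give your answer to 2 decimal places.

0.07

At P_x = 36 and P_y = 36.8 and P_z = 10: Q_x = 1606.4.
∂Q_x/∂P_y = 3.
ε = (∂Q_x/∂P_y)(P_y/Q_x) = 3 × (36.8/1606.4) ≈ 0.07.
Since ε > 0, e-books and paperback books are substitutes.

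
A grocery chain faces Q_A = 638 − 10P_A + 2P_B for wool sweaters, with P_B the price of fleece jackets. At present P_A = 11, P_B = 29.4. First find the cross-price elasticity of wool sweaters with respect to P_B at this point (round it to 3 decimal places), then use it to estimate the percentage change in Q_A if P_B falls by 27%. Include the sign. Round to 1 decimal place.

At P_A = 11, P_B = 29.4: Q_A = 586.8.
∂Q_A/∂P_B = 2.
ε = (∂Q_A/∂P_B)(P_B/Q_A) = 2.0000 × 29.4/586.8 ≈ 0.100.
%ΔQ_A ≈ ε × %ΔP_B = 0.100 × (-27%) = -2.7%.

-2.7%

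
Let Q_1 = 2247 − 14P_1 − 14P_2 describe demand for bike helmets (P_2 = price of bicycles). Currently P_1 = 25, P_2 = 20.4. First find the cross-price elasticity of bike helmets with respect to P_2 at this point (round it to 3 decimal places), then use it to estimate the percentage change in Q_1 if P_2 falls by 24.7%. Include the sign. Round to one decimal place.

4.4%

At P_1 = 25, P_2 = 20.4: Q_1 = 1611.4.
∂Q_1/∂P_2 = -14.
ε = (∂Q_1/∂P_2)(P_2/Q_1) = -14.0000 × 20.4/1611.4 ≈ -0.177.
%ΔQ_1 ≈ ε × %ΔP_2 = -0.177 × (-24.7%) = 4.4%.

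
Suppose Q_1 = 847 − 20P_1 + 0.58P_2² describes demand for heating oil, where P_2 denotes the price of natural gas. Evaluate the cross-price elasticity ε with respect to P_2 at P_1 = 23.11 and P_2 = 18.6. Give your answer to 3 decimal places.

At P_1 = 23.11 and P_2 = 18.6: Q_1 = 585.457.
∂Q_1/∂P_2 = 1.16P_2 = 1.16(18.6) = 21.5760.
ε = (∂Q_1/∂P_2)(P_2/Q_1) = 21.5760 × (18.6/585.457) ≈ 0.685.

0.685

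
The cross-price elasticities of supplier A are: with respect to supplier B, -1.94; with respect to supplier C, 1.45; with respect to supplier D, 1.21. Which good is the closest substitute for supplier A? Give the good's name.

Substitutes have ε > 0. Among the positive values, 1.45 (supplier C) is largest.

supplier C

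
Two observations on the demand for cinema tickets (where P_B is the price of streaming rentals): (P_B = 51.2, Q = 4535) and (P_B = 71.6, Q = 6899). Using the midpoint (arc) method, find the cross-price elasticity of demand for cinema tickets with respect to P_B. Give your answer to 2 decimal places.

1.24

ΔQ_A = 6899 − 4535 = 2364; ΔP_B = 71.6 − 51.2 = 20.4.
Midpoints: Q̄_A = 5717.0, P̄_B = 61.40.
ε = (ΔQ_A/Q̄_A)/(ΔP_B/P̄_B) = (2364/5717.0)/(20.4/61.40) ≈ 1.24.
ε > 0: cinema tickets and streaming rentals are substitutes.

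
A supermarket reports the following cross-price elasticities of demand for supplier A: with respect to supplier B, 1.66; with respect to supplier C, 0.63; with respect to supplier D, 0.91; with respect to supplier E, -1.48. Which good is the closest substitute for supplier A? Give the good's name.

supplier B

Substitutes have ε > 0. Among the positive values, 1.66 (supplier B) is largest.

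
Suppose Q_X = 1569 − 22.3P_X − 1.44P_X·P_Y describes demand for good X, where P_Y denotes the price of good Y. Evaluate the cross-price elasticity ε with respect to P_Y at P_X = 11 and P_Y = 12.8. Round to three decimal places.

-0.181

At P_X = 11 and P_Y = 12.8: Q_X = 1120.948.
∂Q_X/∂P_Y = -1.44P_X = -1.44(11) = -15.8400.
ε = (∂Q_X/∂P_Y)(P_Y/Q_X) = -15.8400 × (12.8/1120.948) ≈ -0.181.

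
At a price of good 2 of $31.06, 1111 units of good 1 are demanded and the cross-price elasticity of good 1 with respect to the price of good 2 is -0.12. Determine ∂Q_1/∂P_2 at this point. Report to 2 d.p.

ε = (∂Q_1/∂P_2)·(P_2/Q_1) ⇒ ∂Q_1/∂P_2 = ε·Q_1/P_2 = -0.12 × 1111/31.06 ≈ -4.29.

-4.29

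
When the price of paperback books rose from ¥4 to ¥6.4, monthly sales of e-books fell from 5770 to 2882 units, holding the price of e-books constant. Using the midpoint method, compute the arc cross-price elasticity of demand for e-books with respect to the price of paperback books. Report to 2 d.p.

ΔQ_A = 2882 − 5770 = -2888; ΔP_B = 6.4 − 4 = 2.4.
Midpoints: Q̄_A = 4326.0, P̄_B = 5.20.
ε = (ΔQ_A/Q̄_A)/(ΔP_B/P̄_B) = (-2888/4326.0)/(2.4/5.20) ≈ -1.45.
ε < 0: e-books and paperback books are complements.

-1.45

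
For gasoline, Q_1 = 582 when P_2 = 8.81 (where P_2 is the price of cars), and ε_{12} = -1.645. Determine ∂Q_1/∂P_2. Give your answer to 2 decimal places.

-108.67

ε = (∂Q_1/∂P_2)·(P_2/Q_1) ⇒ ∂Q_1/∂P_2 = ε·Q_1/P_2 = -1.645 × 582/8.81 ≈ -108.67.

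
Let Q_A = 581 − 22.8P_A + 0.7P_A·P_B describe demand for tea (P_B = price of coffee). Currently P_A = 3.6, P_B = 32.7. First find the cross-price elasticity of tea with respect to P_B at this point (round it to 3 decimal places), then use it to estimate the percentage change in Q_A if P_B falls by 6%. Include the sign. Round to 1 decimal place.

At P_A = 3.6, P_B = 32.7: Q_A = 581.324.
∂Q_A/∂P_B = 0.7P_A = 2.5200.
ε = (∂Q_A/∂P_B)(P_B/Q_A) = 2.5200 × 32.7/581.324 ≈ 0.142.
%ΔQ_A ≈ ε × %ΔP_B = 0.142 × (-6%) = -0.9%.

-0.9%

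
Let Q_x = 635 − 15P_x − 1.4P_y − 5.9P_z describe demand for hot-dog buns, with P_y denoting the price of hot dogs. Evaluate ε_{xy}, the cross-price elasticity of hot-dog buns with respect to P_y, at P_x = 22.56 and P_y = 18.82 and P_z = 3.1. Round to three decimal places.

-0.105

At P_x = 22.56 and P_y = 18.82 and P_z = 3.1: Q_x = 251.962.
∂Q_x/∂P_y = -1.4.
ε = (∂Q_x/∂P_y)(P_y/Q_x) = -1.4 × (18.82/251.962) ≈ -0.105.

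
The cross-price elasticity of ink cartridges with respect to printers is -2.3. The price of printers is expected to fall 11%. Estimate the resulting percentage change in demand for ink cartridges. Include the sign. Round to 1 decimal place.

%ΔQ ≈ ε × %ΔP of printers = -2.3 × (-11%) = 25.3%.

25.3%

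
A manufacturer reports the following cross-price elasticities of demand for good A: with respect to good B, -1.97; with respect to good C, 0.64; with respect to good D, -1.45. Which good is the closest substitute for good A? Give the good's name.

good C

Substitutes have ε > 0. Among the positive values, 0.64 (good C) is largest.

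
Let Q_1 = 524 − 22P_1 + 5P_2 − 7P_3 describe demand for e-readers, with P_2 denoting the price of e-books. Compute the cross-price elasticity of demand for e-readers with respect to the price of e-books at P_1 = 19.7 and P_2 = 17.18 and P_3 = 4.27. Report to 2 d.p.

0.59

At P_1 = 19.7 and P_2 = 17.18 and P_3 = 4.27: Q_1 = 146.61.
∂Q_1/∂P_2 = 5.
ε = (∂Q_1/∂P_2)(P_2/Q_1) = 5 × (17.18/146.61) ≈ 0.59.
Since ε > 0, e-readers and e-books are substitutes.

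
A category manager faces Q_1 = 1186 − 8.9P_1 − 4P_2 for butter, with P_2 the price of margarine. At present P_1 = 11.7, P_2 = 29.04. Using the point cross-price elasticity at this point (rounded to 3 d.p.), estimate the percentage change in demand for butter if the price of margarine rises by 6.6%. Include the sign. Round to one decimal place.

At P_1 = 11.7, P_2 = 29.04: Q_1 = 965.71.
∂Q_1/∂P_2 = -4.
ε = (∂Q_1/∂P_2)(P_2/Q_1) = -4.0000 × 29.04/965.71 ≈ -0.120.
%ΔQ_1 ≈ ε × %ΔP_2 = -0.120 × (6.6%) = -0.8%.

-0.8%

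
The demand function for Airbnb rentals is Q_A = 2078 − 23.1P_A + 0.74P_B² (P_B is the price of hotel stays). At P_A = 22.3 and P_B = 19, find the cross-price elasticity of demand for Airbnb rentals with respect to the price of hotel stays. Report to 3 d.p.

At P_A = 22.3 and P_B = 19: Q_A = 1830.01.
∂Q_A/∂P_B = 1.48P_B = 1.48(19) = 28.1200.
ε = (∂Q_A/∂P_B)(P_B/Q_A) = 28.1200 × (19/1830.01) ≈ 0.292.

0.292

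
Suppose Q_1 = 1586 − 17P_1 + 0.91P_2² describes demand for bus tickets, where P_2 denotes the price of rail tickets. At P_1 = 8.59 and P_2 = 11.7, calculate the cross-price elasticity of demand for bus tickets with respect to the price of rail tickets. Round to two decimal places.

At P_1 = 8.59 and P_2 = 11.7: Q_1 = 1564.540.
∂Q_1/∂P_2 = 1.82P_2 = 1.82(11.7) = 21.2940.
ε = (∂Q_1/∂P_2)(P_2/Q_1) = 21.2940 × (11.7/1564.540) ≈ 0.16.

0.16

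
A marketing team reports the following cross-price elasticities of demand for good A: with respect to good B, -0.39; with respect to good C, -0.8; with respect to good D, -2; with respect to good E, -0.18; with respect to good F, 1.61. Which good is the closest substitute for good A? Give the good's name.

good F

Substitutes have ε > 0. Among the positive values, 1.61 (good F) is largest.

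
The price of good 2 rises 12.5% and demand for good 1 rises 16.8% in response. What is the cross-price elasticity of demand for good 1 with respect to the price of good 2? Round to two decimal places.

ε = (%ΔQ of good 1) / (%ΔP of good 2) = (16.8%) / (12.5%) ≈ 1.34.
Positive cross-price elasticity: substitutes.

1.34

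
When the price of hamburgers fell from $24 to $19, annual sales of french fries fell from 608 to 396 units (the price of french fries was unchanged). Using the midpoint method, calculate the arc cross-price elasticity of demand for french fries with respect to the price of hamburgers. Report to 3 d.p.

1.816

ΔQ_A = 396 − 608 = -212; ΔP_B = 19 − 24 = -5.
Midpoints: Q̄_A = 502.0, P̄_B = 21.50.
ε = (ΔQ_A/Q̄_A)/(ΔP_B/P̄_B) = (-212/502.0)/(-5/21.50) ≈ 1.816.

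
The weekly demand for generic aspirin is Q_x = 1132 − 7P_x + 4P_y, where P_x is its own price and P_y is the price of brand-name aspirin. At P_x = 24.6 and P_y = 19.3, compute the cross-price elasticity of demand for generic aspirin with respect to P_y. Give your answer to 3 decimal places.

0.074

At P_x = 24.6 and P_y = 19.3: Q_x = 1037.
∂Q_x/∂P_y = 4.
ε = (∂Q_x/∂P_y)(P_y/Q_x) = 4 × (19.3/1037) ≈ 0.074.
Since ε > 0, generic aspirin and brand-name aspirin are substitutes.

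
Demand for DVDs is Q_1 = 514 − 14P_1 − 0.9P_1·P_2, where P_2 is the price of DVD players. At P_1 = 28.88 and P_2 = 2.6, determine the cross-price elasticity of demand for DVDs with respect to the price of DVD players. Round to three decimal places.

At P_1 = 28.88 and P_2 = 2.6: Q_1 = 42.101.
∂Q_1/∂P_2 = -0.9P_1 = -0.9(28.88) = -25.9920.
ε = (∂Q_1/∂P_2)(P_2/Q_1) = -25.9920 × (2.6/42.101) ≈ -1.605.
ε < 0: complements.

-1.605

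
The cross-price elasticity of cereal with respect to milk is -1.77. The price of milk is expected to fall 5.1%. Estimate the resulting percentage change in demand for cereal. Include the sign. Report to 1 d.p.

9.0%

%ΔQ ≈ ε × %ΔP of milk = -1.77 × (-5.1%) = 9.0%.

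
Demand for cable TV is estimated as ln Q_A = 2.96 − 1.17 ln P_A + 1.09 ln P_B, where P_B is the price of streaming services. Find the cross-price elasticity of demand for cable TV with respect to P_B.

1.09

In a log-linear (constant-elasticity) demand function, the coefficient on ln P_B is the cross-price elasticity.
ε = 1.09. Positive, so cable TV and streaming services are substitutes.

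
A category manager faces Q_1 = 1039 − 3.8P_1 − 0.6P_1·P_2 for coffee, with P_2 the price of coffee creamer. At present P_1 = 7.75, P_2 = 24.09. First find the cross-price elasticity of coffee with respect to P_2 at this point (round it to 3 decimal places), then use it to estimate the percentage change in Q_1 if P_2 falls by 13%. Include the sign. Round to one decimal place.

1.6%

At P_1 = 7.75, P_2 = 24.09: Q_1 = 897.531.
∂Q_1/∂P_2 = -0.6P_1 = -4.6500.
ε = (∂Q_1/∂P_2)(P_2/Q_1) = -4.6500 × 24.09/897.531 ≈ -0.125.
%ΔQ_1 ≈ ε × %ΔP_2 = -0.125 × (-13%) = 1.6%.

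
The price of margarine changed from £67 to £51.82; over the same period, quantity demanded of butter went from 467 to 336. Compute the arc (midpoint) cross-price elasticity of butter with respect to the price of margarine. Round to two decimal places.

1.28

ΔQ_A = 336 − 467 = -131; ΔP_B = 51.82 − 67 = -15.18.
Midpoints: Q̄_A = 401.5, P̄_B = 59.41.
ε = (ΔQ_A/Q̄_A)/(ΔP_B/P̄_B) = (-131/401.5)/(-15.18/59.41) ≈ 1.28.
ε > 0: butter and margarine are substitutes.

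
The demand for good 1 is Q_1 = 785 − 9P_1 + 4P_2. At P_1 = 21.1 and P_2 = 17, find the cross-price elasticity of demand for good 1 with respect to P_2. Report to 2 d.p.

At P_1 = 21.1 and P_2 = 17: Q_1 = 663.1.
∂Q_1/∂P_2 = 4.
ε = (∂Q_1/∂P_2)(P_2/Q_1) = 4 × (17/663.1) ≈ 0.10.
Since ε > 0, good 1 and good 2 are substitutes.

0.10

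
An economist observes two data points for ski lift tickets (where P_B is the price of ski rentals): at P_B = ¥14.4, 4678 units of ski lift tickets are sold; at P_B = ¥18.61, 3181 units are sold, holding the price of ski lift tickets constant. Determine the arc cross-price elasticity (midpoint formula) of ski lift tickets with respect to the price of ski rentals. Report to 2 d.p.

-1.49

ΔQ_A = 3181 − 4678 = -1497; ΔP_B = 18.61 − 14.4 = 4.21.
Midpoints: Q̄_A = 3929.5, P̄_B = 16.50.
ε = (ΔQ_A/Q̄_A)/(ΔP_B/P̄_B) = (-1497/3929.5)/(4.21/16.50) ≈ -1.49.
ε < 0: ski lift tickets and ski rentals are complements.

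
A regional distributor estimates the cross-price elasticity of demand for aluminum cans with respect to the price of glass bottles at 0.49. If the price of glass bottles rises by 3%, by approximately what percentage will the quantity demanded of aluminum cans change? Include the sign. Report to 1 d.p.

%ΔQ ≈ ε × %ΔP of glass bottles = 0.49 × (3%) = 1.5%.

1.5%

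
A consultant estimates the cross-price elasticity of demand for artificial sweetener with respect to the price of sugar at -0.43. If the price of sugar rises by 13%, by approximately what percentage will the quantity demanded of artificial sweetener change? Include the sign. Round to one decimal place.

-5.6%

%ΔQ ≈ ε × %ΔP of sugar = -0.43 × (13%) = -5.6%.
Demand for artificial sweetener falls by about 5.6%.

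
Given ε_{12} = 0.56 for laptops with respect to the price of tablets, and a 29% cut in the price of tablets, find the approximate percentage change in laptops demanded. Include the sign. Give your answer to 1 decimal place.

%ΔQ ≈ ε × %ΔP of tablets = 0.56 × (-29%) = -16.2%.
Demand for laptops falls by about 16.2%.

-16.2%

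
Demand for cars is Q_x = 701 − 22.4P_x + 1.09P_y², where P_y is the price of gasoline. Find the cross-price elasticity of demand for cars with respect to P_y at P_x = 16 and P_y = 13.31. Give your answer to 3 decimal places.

0.721

At P_x = 16 and P_y = 13.31: Q_x = 535.700.
∂Q_x/∂P_y = 2.18P_y = 2.18(13.31) = 29.0158.
ε = (∂Q_x/∂P_y)(P_y/Q_x) = 29.0158 × (13.31/535.700) ≈ 0.721.
ε > 0: substitutes.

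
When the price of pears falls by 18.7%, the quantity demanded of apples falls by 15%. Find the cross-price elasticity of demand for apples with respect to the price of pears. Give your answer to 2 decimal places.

0.80

ε = (%ΔQ of apples) / (%ΔP of pears) = (-15%) / (-18.7%) ≈ 0.80.
Positive cross-price elasticity: substitutes.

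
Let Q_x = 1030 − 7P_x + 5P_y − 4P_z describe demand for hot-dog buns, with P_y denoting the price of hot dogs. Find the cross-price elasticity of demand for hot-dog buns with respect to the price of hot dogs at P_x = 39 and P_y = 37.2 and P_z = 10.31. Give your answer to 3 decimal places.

At P_x = 39 and P_y = 37.2 and P_z = 10.31: Q_x = 901.76.
∂Q_x/∂P_y = 5.
ε = (∂Q_x/∂P_y)(P_y/Q_x) = 5 × (37.2/901.76) ≈ 0.206.

0.206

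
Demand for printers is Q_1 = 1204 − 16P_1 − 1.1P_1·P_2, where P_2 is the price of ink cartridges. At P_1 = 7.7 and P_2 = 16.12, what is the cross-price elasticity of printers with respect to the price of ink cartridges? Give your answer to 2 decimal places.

At P_1 = 7.7 and P_2 = 16.12: Q_1 = 944.264.
∂Q_1/∂P_2 = -1.1P_1 = -1.1(7.7) = -8.4700.
ε = (∂Q_1/∂P_2)(P_2/Q_1) = -8.4700 × (16.12/944.264) ≈ -0.14.
ε < 0: complements.

-0.14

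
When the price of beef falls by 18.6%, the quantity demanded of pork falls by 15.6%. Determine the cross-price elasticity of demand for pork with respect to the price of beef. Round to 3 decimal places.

ε = (%ΔQ of pork) / (%ΔP of beef) = (-15.6%) / (-18.6%) ≈ 0.839.

0.839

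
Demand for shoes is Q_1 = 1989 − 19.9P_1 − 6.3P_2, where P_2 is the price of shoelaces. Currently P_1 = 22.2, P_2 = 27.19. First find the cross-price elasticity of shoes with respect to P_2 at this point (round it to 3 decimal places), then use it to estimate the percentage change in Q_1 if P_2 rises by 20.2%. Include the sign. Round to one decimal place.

At P_1 = 22.2, P_2 = 27.19: Q_1 = 1375.923.
∂Q_1/∂P_2 = -6.3.
ε = (∂Q_1/∂P_2)(P_2/Q_1) = -6.3000 × 27.19/1375.923 ≈ -0.124.
%ΔQ_1 ≈ ε × %ΔP_2 = -0.124 × (20.2%) = -2.5%.

-2.5%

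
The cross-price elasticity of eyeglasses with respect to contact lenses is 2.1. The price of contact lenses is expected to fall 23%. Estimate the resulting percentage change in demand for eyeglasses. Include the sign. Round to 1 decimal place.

%ΔQ ≈ ε × %ΔP of contact lenses = 2.1 × (-23%) = -48.3%.

-48.3%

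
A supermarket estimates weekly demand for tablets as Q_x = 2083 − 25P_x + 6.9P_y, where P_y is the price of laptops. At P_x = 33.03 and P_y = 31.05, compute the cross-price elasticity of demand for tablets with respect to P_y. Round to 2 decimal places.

0.15

At P_x = 33.03 and P_y = 31.05: Q_x = 1471.495.
∂Q_x/∂P_y = 6.9.
ε = (∂Q_x/∂P_y)(P_y/Q_x) = 6.9 × (31.05/1471.495) ≈ 0.15.
Since ε > 0, tablets and laptops are substitutes.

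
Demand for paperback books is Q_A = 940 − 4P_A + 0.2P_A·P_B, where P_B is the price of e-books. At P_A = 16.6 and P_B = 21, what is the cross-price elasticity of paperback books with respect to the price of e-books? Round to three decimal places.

0.074

At P_A = 16.6 and P_B = 21: Q_A = 943.32.
∂Q_A/∂P_B = 0.2P_A = 0.2(16.6) = 3.3200.
ε = (∂Q_A/∂P_B)(P_B/Q_A) = 3.3200 × (21/943.32) ≈ 0.074.
ε > 0: substitutes.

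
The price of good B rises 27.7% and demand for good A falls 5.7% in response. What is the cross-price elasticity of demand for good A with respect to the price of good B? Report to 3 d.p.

-0.206

ε = (%ΔQ of good A) / (%ΔP of good B) = (-5.7%) / (27.7%) ≈ -0.206.
Negative cross-price elasticity: complements.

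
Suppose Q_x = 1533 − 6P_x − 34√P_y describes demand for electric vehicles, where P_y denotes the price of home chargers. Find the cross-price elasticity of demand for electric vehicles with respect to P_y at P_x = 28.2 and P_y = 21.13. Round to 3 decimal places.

At P_x = 28.2 and P_y = 21.13: Q_x = 1207.511.
∂Q_x/∂P_y = -34/(2√P_y) = -34/(2√21.13) = -3.6983.
ε = (∂Q_x/∂P_y)(P_y/Q_x) = -3.6983 × (21.13/1207.511) ≈ -0.065.

-0.065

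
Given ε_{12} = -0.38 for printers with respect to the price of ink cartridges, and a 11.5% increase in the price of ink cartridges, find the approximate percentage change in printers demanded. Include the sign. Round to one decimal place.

-4.4%

%ΔQ ≈ ε × %ΔP of ink cartridges = -0.38 × (11.5%) = -4.4%.
Demand for printers falls by about 4.4%.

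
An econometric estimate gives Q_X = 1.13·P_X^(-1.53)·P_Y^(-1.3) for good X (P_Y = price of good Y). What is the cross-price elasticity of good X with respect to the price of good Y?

In a log-linear (constant-elasticity) demand function, the coefficient on the exponent of P_Y is the cross-price elasticity.
ε = -1.30. Negative, so good X and good Y are complements.

-1.30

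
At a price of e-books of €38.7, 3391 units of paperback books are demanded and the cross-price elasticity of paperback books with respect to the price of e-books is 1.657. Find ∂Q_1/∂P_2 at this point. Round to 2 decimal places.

ε = (∂Q_1/∂P_2)·(P_2/Q_1) ⇒ ∂Q_1/∂P_2 = ε·Q_1/P_2 = 1.657 × 3391/38.7 ≈ 145.19.

145.19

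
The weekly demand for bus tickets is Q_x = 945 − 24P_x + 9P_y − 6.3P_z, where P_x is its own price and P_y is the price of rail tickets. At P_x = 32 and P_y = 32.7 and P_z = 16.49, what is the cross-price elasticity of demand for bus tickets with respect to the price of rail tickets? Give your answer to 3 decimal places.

At P_x = 32 and P_y = 32.7 and P_z = 16.49: Q_x = 367.413.
∂Q_x/∂P_y = 9.
ε = (∂Q_x/∂P_y)(P_y/Q_x) = 9 × (32.7/367.413) ≈ 0.801.
Since ε > 0, bus tickets and rail tickets are substitutes.

0.801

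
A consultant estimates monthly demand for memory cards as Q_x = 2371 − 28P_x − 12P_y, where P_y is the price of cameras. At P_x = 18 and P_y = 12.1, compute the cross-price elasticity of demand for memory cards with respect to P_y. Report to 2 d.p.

At P_x = 18 and P_y = 12.1: Q_x = 1721.8.
∂Q_x/∂P_y = -12.
ε = (∂Q_x/∂P_y)(P_y/Q_x) = -12 × (12.1/1721.8) ≈ -0.08.
Since ε < 0, memory cards and cameras are complements.

-0.08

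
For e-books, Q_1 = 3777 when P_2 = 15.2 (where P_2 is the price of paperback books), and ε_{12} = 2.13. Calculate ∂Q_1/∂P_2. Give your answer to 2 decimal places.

529.28

ε = (∂Q_1/∂P_2)·(P_2/Q_1) ⇒ ∂Q_1/∂P_2 = ε·Q_1/P_2 = 2.13 × 3777/15.2 ≈ 529.28.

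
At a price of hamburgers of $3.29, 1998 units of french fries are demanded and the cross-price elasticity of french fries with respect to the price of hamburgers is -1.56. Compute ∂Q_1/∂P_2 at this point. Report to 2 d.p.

ε = (∂Q_1/∂P_2)·(P_2/Q_1) ⇒ ∂Q_1/∂P_2 = ε·Q_1/P_2 = -1.56 × 1998/3.29 ≈ -947.38.

-947.38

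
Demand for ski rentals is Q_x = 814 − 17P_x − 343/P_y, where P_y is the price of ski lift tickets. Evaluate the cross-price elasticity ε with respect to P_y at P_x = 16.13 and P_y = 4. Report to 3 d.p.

At P_x = 16.13 and P_y = 4: Q_x = 454.04.
∂Q_x/∂P_y = 343/P_y² = 21.4375.
ε = (∂Q_x/∂P_y)(P_y/Q_x) = 21.4375 × (4/454.04) ≈ 0.189.
ε > 0: substitutes.

0.189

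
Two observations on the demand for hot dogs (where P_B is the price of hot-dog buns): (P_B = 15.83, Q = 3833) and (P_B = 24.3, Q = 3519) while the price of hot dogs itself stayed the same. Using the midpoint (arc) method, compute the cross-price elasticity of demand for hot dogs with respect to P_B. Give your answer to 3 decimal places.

-0.202

ΔQ_A = 3519 − 3833 = -314; ΔP_B = 24.3 − 15.83 = 8.47.
Midpoints: Q̄_A = 3676.0, P̄_B = 20.07.
ε = (ΔQ_A/Q̄_A)/(ΔP_B/P̄_B) = (-314/3676.0)/(8.47/20.07) ≈ -0.202.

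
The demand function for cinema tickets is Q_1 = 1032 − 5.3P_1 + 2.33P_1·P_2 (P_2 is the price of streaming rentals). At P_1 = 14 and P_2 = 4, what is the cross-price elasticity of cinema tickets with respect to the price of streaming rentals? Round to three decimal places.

0.120

At P_1 = 14 and P_2 = 4: Q_1 = 1088.28.
∂Q_1/∂P_2 = 2.33P_1 = 2.33(14) = 32.6200.
ε = (∂Q_1/∂P_2)(P_2/Q_1) = 32.6200 × (4/1088.28) ≈ 0.120.
ε > 0: substitutes.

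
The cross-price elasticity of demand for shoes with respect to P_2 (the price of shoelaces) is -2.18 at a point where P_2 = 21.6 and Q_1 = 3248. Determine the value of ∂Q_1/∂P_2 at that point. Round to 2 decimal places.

ε = (∂Q_1/∂P_2)·(P_2/Q_1) ⇒ ∂Q_1/∂P_2 = ε·Q_1/P_2 = -2.18 × 3248/21.6 ≈ -327.81.

-327.81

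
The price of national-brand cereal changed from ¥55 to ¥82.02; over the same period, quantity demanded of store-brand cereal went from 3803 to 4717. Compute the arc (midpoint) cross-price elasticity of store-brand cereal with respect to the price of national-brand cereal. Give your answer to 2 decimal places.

0.54

ΔQ_A = 4717 − 3803 = 914; ΔP_B = 82.02 − 55 = 27.02.
Midpoints: Q̄_A = 4260.0, P̄_B = 68.51.
ε = (ΔQ_A/Q̄_A)/(ΔP_B/P̄_B) = (914/4260.0)/(27.02/68.51) ≈ 0.54.
ε > 0: store-brand cereal and national-brand cereal are substitutes.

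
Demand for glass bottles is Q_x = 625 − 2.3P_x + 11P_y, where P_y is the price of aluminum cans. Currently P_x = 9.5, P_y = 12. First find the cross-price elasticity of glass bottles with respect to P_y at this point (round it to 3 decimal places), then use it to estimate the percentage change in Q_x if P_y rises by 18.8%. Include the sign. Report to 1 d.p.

At P_x = 9.5, P_y = 12: Q_x = 735.15.
∂Q_x/∂P_y = 11.
ε = (∂Q_x/∂P_y)(P_y/Q_x) = 11.0000 × 12/735.15 ≈ 0.180.
%ΔQ_x ≈ ε × %ΔP_y = 0.180 × (18.8%) = 3.4%.

3.4%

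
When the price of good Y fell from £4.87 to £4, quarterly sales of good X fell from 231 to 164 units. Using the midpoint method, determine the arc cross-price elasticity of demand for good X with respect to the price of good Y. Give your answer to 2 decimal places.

1.73

ΔQ_X = 164 − 231 = -67; ΔP_Y = 4 − 4.87 = -0.87.
Midpoints: Q̄_X = 197.5, P̄_Y = 4.44.
ε = (ΔQ_X/Q̄_X)/(ΔP_Y/P̄_Y) = (-67/197.5)/(-0.87/4.44) ≈ 1.73.
ε > 0: good X and good Y are substitutes.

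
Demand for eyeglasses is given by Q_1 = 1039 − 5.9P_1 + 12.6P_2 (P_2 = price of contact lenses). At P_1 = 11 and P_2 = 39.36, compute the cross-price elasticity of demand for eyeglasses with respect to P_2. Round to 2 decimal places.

At P_1 = 11 and P_2 = 39.36: Q_1 = 1470.036.
∂Q_1/∂P_2 = 12.6.
ε = (∂Q_1/∂P_2)(P_2/Q_1) = 12.6 × (39.36/1470.036) ≈ 0.34.

0.34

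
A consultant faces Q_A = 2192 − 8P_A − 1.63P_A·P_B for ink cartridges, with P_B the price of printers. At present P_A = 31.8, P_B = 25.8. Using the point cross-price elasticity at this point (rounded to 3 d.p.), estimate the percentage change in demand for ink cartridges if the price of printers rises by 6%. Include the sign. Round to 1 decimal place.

At P_A = 31.8, P_B = 25.8: Q_A = 600.283.
∂Q_A/∂P_B = -1.63P_A = -51.8340.
ε = (∂Q_A/∂P_B)(P_B/Q_A) = -51.8340 × 25.8/600.283 ≈ -2.228.
%ΔQ_A ≈ ε × %ΔP_B = -2.228 × (6%) = -13.4%.

-13.4%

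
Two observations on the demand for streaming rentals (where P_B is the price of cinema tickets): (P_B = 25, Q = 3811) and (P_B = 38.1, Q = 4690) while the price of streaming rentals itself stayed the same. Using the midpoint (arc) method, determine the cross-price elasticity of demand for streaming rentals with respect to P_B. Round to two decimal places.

ΔQ_A = 4690 − 3811 = 879; ΔP_B = 38.1 − 25 = 13.1.
Midpoints: Q̄_A = 4250.5, P̄_B = 31.55.
ε = (ΔQ_A/Q̄_A)/(ΔP_B/P̄_B) = (879/4250.5)/(13.1/31.55) ≈ 0.50.
ε > 0: streaming rentals and cinema tickets are substitutes.

0.50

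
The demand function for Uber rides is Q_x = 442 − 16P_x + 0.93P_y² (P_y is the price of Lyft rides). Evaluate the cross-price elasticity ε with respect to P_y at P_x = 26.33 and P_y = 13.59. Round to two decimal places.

At P_x = 26.33 and P_y = 13.59: Q_x = 192.480.
∂Q_x/∂P_y = 1.86P_y = 1.86(13.59) = 25.2774.
ε = (∂Q_x/∂P_y)(P_y/Q_x) = 25.2774 × (13.59/192.480) ≈ 1.78.
ε > 0: substitutes.

1.78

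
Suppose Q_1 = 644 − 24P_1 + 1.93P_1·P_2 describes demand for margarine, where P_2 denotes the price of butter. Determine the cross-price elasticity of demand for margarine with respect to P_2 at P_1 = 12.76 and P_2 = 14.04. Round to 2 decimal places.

At P_1 = 12.76 and P_2 = 14.04: Q_1 = 683.520.
∂Q_1/∂P_2 = 1.93P_1 = 1.93(12.76) = 24.6268.
ε = (∂Q_1/∂P_2)(P_2/Q_1) = 24.6268 × (14.04/683.520) ≈ 0.51.
ε > 0: substitutes.

0.51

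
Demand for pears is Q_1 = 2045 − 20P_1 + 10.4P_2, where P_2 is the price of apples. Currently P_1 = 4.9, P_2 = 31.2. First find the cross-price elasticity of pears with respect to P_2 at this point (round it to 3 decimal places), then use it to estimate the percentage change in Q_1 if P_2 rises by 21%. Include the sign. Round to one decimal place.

3.0%

At P_1 = 4.9, P_2 = 31.2: Q_1 = 2271.48.
∂Q_1/∂P_2 = 10.4.
ε = (∂Q_1/∂P_2)(P_2/Q_1) = 10.4000 × 31.2/2271.48 ≈ 0.143.
%ΔQ_1 ≈ ε × %ΔP_2 = 0.143 × (21%) = 3.0%.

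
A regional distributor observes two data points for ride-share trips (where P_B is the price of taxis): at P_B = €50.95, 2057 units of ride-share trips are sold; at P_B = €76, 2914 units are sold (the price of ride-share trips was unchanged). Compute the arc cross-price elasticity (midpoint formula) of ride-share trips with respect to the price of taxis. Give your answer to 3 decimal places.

0.874

ΔQ_A = 2914 − 2057 = 857; ΔP_B = 76 − 50.95 = 25.05.
Midpoints: Q̄_A = 2485.5, P̄_B = 63.48.
ε = (ΔQ_A/Q̄_A)/(ΔP_B/P̄_B) = (857/2485.5)/(25.05/63.48) ≈ 0.874.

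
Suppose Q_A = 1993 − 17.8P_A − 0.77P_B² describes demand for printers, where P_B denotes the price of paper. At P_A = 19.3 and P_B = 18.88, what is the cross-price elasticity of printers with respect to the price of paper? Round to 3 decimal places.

At P_A = 19.3 and P_B = 18.88: Q_A = 1374.990.
∂Q_A/∂P_B = -1.54P_B = -1.54(18.88) = -29.0752.
ε = (∂Q_A/∂P_B)(P_B/Q_A) = -29.0752 × (18.88/1374.990) ≈ -0.399.

-0.399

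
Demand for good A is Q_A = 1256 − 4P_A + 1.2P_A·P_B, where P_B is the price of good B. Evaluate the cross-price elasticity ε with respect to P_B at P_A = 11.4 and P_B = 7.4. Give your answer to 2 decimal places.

At P_A = 11.4 and P_B = 7.4: Q_A = 1311.632.
∂Q_A/∂P_B = 1.2P_A = 1.2(11.4) = 13.6800.
ε = (∂Q_A/∂P_B)(P_B/Q_A) = 13.6800 × (7.4/1311.632) ≈ 0.08.

0.08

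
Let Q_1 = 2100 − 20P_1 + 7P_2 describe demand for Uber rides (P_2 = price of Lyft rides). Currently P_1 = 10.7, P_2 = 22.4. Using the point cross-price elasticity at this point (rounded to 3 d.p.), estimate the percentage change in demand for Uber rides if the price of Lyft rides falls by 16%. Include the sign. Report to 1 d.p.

-1.2%

At P_1 = 10.7, P_2 = 22.4: Q_1 = 2042.8.
∂Q_1/∂P_2 = 7.
ε = (∂Q_1/∂P_2)(P_2/Q_1) = 7.0000 × 22.4/2042.8 ≈ 0.077.
%ΔQ_1 ≈ ε × %ΔP_2 = 0.077 × (-16%) = -1.2%.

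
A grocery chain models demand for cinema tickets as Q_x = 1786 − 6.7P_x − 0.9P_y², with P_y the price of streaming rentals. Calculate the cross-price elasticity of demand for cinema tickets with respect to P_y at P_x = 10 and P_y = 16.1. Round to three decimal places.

At P_x = 10 and P_y = 16.1: Q_x = 1485.711.
∂Q_x/∂P_y = -1.8P_y = -1.8(16.1) = -28.9800.
ε = (∂Q_x/∂P_y)(P_y/Q_x) = -28.9800 × (16.1/1485.711) ≈ -0.314.
ε < 0: complements.

-0.314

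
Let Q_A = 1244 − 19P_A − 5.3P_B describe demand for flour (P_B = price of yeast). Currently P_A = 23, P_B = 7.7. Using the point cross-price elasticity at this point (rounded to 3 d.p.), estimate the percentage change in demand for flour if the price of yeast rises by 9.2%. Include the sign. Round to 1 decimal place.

At P_A = 23, P_B = 7.7: Q_A = 766.19.
∂Q_A/∂P_B = -5.3.
ε = (∂Q_A/∂P_B)(P_B/Q_A) = -5.3000 × 7.7/766.19 ≈ -0.053.
%ΔQ_A ≈ ε × %ΔP_B = -0.053 × (9.2%) = -0.5%.

-0.5%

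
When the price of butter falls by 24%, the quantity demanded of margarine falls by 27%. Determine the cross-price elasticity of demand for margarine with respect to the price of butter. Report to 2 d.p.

ε = (%ΔQ of margarine) / (%ΔP of butter) = (-27%) / (-24%) ≈ 1.13.
Positive cross-price elasticity: substitutes.

1.13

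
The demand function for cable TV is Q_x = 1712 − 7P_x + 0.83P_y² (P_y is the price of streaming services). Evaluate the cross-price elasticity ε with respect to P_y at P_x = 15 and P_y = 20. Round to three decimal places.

At P_x = 15 and P_y = 20: Q_x = 1939.
∂Q_x/∂P_y = 1.66P_y = 1.66(20) = 33.2000.
ε = (∂Q_x/∂P_y)(P_y/Q_x) = 33.2000 × (20/1939) ≈ 0.342.
ε > 0: substitutes.

0.342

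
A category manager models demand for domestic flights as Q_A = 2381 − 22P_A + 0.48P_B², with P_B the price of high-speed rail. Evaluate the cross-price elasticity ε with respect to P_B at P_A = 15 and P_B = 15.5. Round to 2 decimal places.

At P_A = 15 and P_B = 15.5: Q_A = 2166.32.
∂Q_A/∂P_B = 0.96P_B = 0.96(15.5) = 14.8800.
ε = (∂Q_A/∂P_B)(P_B/Q_A) = 14.8800 × (15.5/2166.32) ≈ 0.11.

0.11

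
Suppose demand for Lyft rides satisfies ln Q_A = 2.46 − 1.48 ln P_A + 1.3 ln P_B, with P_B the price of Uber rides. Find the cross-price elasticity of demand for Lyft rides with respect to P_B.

1.30

In a log-linear (constant-elasticity) demand function, the coefficient on ln P_B is the cross-price elasticity.
ε = 1.30. Positive, so Lyft rides and Uber rides are substitutes.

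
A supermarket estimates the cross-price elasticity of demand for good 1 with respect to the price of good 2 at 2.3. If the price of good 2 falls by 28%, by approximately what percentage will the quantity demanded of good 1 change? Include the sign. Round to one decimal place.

-64.4%

%ΔQ ≈ ε × %ΔP of good 2 = 2.3 × (-28%) = -64.4%.
Demand for good 1 falls by about 64.4%.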